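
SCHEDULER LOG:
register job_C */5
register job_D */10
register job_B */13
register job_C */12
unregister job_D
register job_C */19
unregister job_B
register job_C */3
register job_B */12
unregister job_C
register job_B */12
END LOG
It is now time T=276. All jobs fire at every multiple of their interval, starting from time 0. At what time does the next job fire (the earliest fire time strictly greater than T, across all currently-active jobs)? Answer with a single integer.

Op 1: register job_C */5 -> active={job_C:*/5}
Op 2: register job_D */10 -> active={job_C:*/5, job_D:*/10}
Op 3: register job_B */13 -> active={job_B:*/13, job_C:*/5, job_D:*/10}
Op 4: register job_C */12 -> active={job_B:*/13, job_C:*/12, job_D:*/10}
Op 5: unregister job_D -> active={job_B:*/13, job_C:*/12}
Op 6: register job_C */19 -> active={job_B:*/13, job_C:*/19}
Op 7: unregister job_B -> active={job_C:*/19}
Op 8: register job_C */3 -> active={job_C:*/3}
Op 9: register job_B */12 -> active={job_B:*/12, job_C:*/3}
Op 10: unregister job_C -> active={job_B:*/12}
Op 11: register job_B */12 -> active={job_B:*/12}
  job_B: interval 12, next fire after T=276 is 288
Earliest fire time = 288 (job job_B)

Answer: 288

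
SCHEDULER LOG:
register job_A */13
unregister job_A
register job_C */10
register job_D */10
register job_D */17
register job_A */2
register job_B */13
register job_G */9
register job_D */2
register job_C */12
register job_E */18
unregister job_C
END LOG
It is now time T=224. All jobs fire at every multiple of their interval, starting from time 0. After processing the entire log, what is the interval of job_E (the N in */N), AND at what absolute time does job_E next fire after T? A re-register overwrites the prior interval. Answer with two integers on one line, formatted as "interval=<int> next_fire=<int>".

Answer: interval=18 next_fire=234

Derivation:
Op 1: register job_A */13 -> active={job_A:*/13}
Op 2: unregister job_A -> active={}
Op 3: register job_C */10 -> active={job_C:*/10}
Op 4: register job_D */10 -> active={job_C:*/10, job_D:*/10}
Op 5: register job_D */17 -> active={job_C:*/10, job_D:*/17}
Op 6: register job_A */2 -> active={job_A:*/2, job_C:*/10, job_D:*/17}
Op 7: register job_B */13 -> active={job_A:*/2, job_B:*/13, job_C:*/10, job_D:*/17}
Op 8: register job_G */9 -> active={job_A:*/2, job_B:*/13, job_C:*/10, job_D:*/17, job_G:*/9}
Op 9: register job_D */2 -> active={job_A:*/2, job_B:*/13, job_C:*/10, job_D:*/2, job_G:*/9}
Op 10: register job_C */12 -> active={job_A:*/2, job_B:*/13, job_C:*/12, job_D:*/2, job_G:*/9}
Op 11: register job_E */18 -> active={job_A:*/2, job_B:*/13, job_C:*/12, job_D:*/2, job_E:*/18, job_G:*/9}
Op 12: unregister job_C -> active={job_A:*/2, job_B:*/13, job_D:*/2, job_E:*/18, job_G:*/9}
Final interval of job_E = 18
Next fire of job_E after T=224: (224//18+1)*18 = 234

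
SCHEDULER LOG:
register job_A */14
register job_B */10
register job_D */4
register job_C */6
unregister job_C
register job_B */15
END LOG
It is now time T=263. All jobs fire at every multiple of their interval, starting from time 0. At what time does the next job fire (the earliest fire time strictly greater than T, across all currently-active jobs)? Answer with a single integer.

Op 1: register job_A */14 -> active={job_A:*/14}
Op 2: register job_B */10 -> active={job_A:*/14, job_B:*/10}
Op 3: register job_D */4 -> active={job_A:*/14, job_B:*/10, job_D:*/4}
Op 4: register job_C */6 -> active={job_A:*/14, job_B:*/10, job_C:*/6, job_D:*/4}
Op 5: unregister job_C -> active={job_A:*/14, job_B:*/10, job_D:*/4}
Op 6: register job_B */15 -> active={job_A:*/14, job_B:*/15, job_D:*/4}
  job_A: interval 14, next fire after T=263 is 266
  job_B: interval 15, next fire after T=263 is 270
  job_D: interval 4, next fire after T=263 is 264
Earliest fire time = 264 (job job_D)

Answer: 264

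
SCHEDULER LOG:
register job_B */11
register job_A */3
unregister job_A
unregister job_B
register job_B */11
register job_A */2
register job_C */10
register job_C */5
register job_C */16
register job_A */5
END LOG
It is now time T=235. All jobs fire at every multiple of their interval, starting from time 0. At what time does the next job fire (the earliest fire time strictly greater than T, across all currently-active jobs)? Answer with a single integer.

Answer: 240

Derivation:
Op 1: register job_B */11 -> active={job_B:*/11}
Op 2: register job_A */3 -> active={job_A:*/3, job_B:*/11}
Op 3: unregister job_A -> active={job_B:*/11}
Op 4: unregister job_B -> active={}
Op 5: register job_B */11 -> active={job_B:*/11}
Op 6: register job_A */2 -> active={job_A:*/2, job_B:*/11}
Op 7: register job_C */10 -> active={job_A:*/2, job_B:*/11, job_C:*/10}
Op 8: register job_C */5 -> active={job_A:*/2, job_B:*/11, job_C:*/5}
Op 9: register job_C */16 -> active={job_A:*/2, job_B:*/11, job_C:*/16}
Op 10: register job_A */5 -> active={job_A:*/5, job_B:*/11, job_C:*/16}
  job_A: interval 5, next fire after T=235 is 240
  job_B: interval 11, next fire after T=235 is 242
  job_C: interval 16, next fire after T=235 is 240
Earliest fire time = 240 (job job_A)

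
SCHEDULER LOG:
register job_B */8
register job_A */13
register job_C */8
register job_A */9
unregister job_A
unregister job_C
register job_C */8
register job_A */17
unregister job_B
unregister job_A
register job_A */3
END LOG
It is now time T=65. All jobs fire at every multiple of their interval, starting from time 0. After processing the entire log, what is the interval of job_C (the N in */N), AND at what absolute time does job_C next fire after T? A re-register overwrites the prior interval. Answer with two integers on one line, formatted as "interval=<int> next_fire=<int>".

Answer: interval=8 next_fire=72

Derivation:
Op 1: register job_B */8 -> active={job_B:*/8}
Op 2: register job_A */13 -> active={job_A:*/13, job_B:*/8}
Op 3: register job_C */8 -> active={job_A:*/13, job_B:*/8, job_C:*/8}
Op 4: register job_A */9 -> active={job_A:*/9, job_B:*/8, job_C:*/8}
Op 5: unregister job_A -> active={job_B:*/8, job_C:*/8}
Op 6: unregister job_C -> active={job_B:*/8}
Op 7: register job_C */8 -> active={job_B:*/8, job_C:*/8}
Op 8: register job_A */17 -> active={job_A:*/17, job_B:*/8, job_C:*/8}
Op 9: unregister job_B -> active={job_A:*/17, job_C:*/8}
Op 10: unregister job_A -> active={job_C:*/8}
Op 11: register job_A */3 -> active={job_A:*/3, job_C:*/8}
Final interval of job_C = 8
Next fire of job_C after T=65: (65//8+1)*8 = 72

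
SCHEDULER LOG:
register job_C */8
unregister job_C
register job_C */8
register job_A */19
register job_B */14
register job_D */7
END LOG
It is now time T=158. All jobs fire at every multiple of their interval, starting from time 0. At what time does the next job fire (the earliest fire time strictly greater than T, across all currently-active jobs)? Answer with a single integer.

Answer: 160

Derivation:
Op 1: register job_C */8 -> active={job_C:*/8}
Op 2: unregister job_C -> active={}
Op 3: register job_C */8 -> active={job_C:*/8}
Op 4: register job_A */19 -> active={job_A:*/19, job_C:*/8}
Op 5: register job_B */14 -> active={job_A:*/19, job_B:*/14, job_C:*/8}
Op 6: register job_D */7 -> active={job_A:*/19, job_B:*/14, job_C:*/8, job_D:*/7}
  job_A: interval 19, next fire after T=158 is 171
  job_B: interval 14, next fire after T=158 is 168
  job_C: interval 8, next fire after T=158 is 160
  job_D: interval 7, next fire after T=158 is 161
Earliest fire time = 160 (job job_C)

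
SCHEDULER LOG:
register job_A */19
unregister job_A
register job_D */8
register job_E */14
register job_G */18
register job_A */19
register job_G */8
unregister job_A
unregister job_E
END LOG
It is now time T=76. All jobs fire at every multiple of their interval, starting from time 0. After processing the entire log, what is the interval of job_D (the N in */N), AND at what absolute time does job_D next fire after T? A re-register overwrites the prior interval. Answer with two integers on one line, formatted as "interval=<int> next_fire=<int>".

Answer: interval=8 next_fire=80

Derivation:
Op 1: register job_A */19 -> active={job_A:*/19}
Op 2: unregister job_A -> active={}
Op 3: register job_D */8 -> active={job_D:*/8}
Op 4: register job_E */14 -> active={job_D:*/8, job_E:*/14}
Op 5: register job_G */18 -> active={job_D:*/8, job_E:*/14, job_G:*/18}
Op 6: register job_A */19 -> active={job_A:*/19, job_D:*/8, job_E:*/14, job_G:*/18}
Op 7: register job_G */8 -> active={job_A:*/19, job_D:*/8, job_E:*/14, job_G:*/8}
Op 8: unregister job_A -> active={job_D:*/8, job_E:*/14, job_G:*/8}
Op 9: unregister job_E -> active={job_D:*/8, job_G:*/8}
Final interval of job_D = 8
Next fire of job_D after T=76: (76//8+1)*8 = 80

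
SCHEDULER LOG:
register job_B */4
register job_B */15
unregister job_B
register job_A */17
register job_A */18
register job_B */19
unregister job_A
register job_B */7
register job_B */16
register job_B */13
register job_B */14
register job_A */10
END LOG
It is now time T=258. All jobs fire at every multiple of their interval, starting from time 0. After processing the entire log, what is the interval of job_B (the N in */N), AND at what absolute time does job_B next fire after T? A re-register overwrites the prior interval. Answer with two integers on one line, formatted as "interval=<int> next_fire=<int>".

Op 1: register job_B */4 -> active={job_B:*/4}
Op 2: register job_B */15 -> active={job_B:*/15}
Op 3: unregister job_B -> active={}
Op 4: register job_A */17 -> active={job_A:*/17}
Op 5: register job_A */18 -> active={job_A:*/18}
Op 6: register job_B */19 -> active={job_A:*/18, job_B:*/19}
Op 7: unregister job_A -> active={job_B:*/19}
Op 8: register job_B */7 -> active={job_B:*/7}
Op 9: register job_B */16 -> active={job_B:*/16}
Op 10: register job_B */13 -> active={job_B:*/13}
Op 11: register job_B */14 -> active={job_B:*/14}
Op 12: register job_A */10 -> active={job_A:*/10, job_B:*/14}
Final interval of job_B = 14
Next fire of job_B after T=258: (258//14+1)*14 = 266

Answer: interval=14 next_fire=266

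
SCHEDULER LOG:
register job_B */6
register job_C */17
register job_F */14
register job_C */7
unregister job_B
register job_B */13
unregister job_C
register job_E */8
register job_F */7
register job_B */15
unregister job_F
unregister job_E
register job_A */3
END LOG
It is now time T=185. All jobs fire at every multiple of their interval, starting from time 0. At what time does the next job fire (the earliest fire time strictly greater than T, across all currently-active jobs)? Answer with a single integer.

Answer: 186

Derivation:
Op 1: register job_B */6 -> active={job_B:*/6}
Op 2: register job_C */17 -> active={job_B:*/6, job_C:*/17}
Op 3: register job_F */14 -> active={job_B:*/6, job_C:*/17, job_F:*/14}
Op 4: register job_C */7 -> active={job_B:*/6, job_C:*/7, job_F:*/14}
Op 5: unregister job_B -> active={job_C:*/7, job_F:*/14}
Op 6: register job_B */13 -> active={job_B:*/13, job_C:*/7, job_F:*/14}
Op 7: unregister job_C -> active={job_B:*/13, job_F:*/14}
Op 8: register job_E */8 -> active={job_B:*/13, job_E:*/8, job_F:*/14}
Op 9: register job_F */7 -> active={job_B:*/13, job_E:*/8, job_F:*/7}
Op 10: register job_B */15 -> active={job_B:*/15, job_E:*/8, job_F:*/7}
Op 11: unregister job_F -> active={job_B:*/15, job_E:*/8}
Op 12: unregister job_E -> active={job_B:*/15}
Op 13: register job_A */3 -> active={job_A:*/3, job_B:*/15}
  job_A: interval 3, next fire after T=185 is 186
  job_B: interval 15, next fire after T=185 is 195
Earliest fire time = 186 (job job_A)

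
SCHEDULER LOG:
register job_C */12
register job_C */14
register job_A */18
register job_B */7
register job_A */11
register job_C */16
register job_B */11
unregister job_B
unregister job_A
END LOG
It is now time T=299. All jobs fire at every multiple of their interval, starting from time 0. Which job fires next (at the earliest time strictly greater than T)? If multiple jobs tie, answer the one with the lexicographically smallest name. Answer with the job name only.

Answer: job_C

Derivation:
Op 1: register job_C */12 -> active={job_C:*/12}
Op 2: register job_C */14 -> active={job_C:*/14}
Op 3: register job_A */18 -> active={job_A:*/18, job_C:*/14}
Op 4: register job_B */7 -> active={job_A:*/18, job_B:*/7, job_C:*/14}
Op 5: register job_A */11 -> active={job_A:*/11, job_B:*/7, job_C:*/14}
Op 6: register job_C */16 -> active={job_A:*/11, job_B:*/7, job_C:*/16}
Op 7: register job_B */11 -> active={job_A:*/11, job_B:*/11, job_C:*/16}
Op 8: unregister job_B -> active={job_A:*/11, job_C:*/16}
Op 9: unregister job_A -> active={job_C:*/16}
  job_C: interval 16, next fire after T=299 is 304
Earliest = 304, winner (lex tiebreak) = job_C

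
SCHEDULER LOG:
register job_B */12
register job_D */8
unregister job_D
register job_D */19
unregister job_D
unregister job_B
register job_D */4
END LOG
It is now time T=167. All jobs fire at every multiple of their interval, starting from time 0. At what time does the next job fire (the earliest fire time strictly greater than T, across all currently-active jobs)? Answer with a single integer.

Answer: 168

Derivation:
Op 1: register job_B */12 -> active={job_B:*/12}
Op 2: register job_D */8 -> active={job_B:*/12, job_D:*/8}
Op 3: unregister job_D -> active={job_B:*/12}
Op 4: register job_D */19 -> active={job_B:*/12, job_D:*/19}
Op 5: unregister job_D -> active={job_B:*/12}
Op 6: unregister job_B -> active={}
Op 7: register job_D */4 -> active={job_D:*/4}
  job_D: interval 4, next fire after T=167 is 168
Earliest fire time = 168 (job job_D)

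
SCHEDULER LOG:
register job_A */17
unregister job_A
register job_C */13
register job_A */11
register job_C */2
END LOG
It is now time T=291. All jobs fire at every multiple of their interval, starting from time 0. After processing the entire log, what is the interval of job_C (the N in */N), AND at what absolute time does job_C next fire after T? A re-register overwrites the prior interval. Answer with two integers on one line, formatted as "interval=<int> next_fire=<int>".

Op 1: register job_A */17 -> active={job_A:*/17}
Op 2: unregister job_A -> active={}
Op 3: register job_C */13 -> active={job_C:*/13}
Op 4: register job_A */11 -> active={job_A:*/11, job_C:*/13}
Op 5: register job_C */2 -> active={job_A:*/11, job_C:*/2}
Final interval of job_C = 2
Next fire of job_C after T=291: (291//2+1)*2 = 292

Answer: interval=2 next_fire=292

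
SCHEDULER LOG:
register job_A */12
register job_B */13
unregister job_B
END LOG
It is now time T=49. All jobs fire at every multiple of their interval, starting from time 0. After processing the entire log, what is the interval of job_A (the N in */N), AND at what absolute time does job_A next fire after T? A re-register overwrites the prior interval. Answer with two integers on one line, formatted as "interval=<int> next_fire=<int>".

Op 1: register job_A */12 -> active={job_A:*/12}
Op 2: register job_B */13 -> active={job_A:*/12, job_B:*/13}
Op 3: unregister job_B -> active={job_A:*/12}
Final interval of job_A = 12
Next fire of job_A after T=49: (49//12+1)*12 = 60

Answer: interval=12 next_fire=60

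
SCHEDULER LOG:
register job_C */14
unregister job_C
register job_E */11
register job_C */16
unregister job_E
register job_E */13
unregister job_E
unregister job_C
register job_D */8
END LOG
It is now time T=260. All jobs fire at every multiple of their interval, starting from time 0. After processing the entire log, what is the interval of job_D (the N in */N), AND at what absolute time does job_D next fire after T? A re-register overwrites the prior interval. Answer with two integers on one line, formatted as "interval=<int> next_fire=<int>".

Answer: interval=8 next_fire=264

Derivation:
Op 1: register job_C */14 -> active={job_C:*/14}
Op 2: unregister job_C -> active={}
Op 3: register job_E */11 -> active={job_E:*/11}
Op 4: register job_C */16 -> active={job_C:*/16, job_E:*/11}
Op 5: unregister job_E -> active={job_C:*/16}
Op 6: register job_E */13 -> active={job_C:*/16, job_E:*/13}
Op 7: unregister job_E -> active={job_C:*/16}
Op 8: unregister job_C -> active={}
Op 9: register job_D */8 -> active={job_D:*/8}
Final interval of job_D = 8
Next fire of job_D after T=260: (260//8+1)*8 = 264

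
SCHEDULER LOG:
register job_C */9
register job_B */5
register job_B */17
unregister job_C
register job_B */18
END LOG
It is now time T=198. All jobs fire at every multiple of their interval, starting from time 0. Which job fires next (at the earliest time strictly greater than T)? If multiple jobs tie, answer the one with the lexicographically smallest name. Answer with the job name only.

Answer: job_B

Derivation:
Op 1: register job_C */9 -> active={job_C:*/9}
Op 2: register job_B */5 -> active={job_B:*/5, job_C:*/9}
Op 3: register job_B */17 -> active={job_B:*/17, job_C:*/9}
Op 4: unregister job_C -> active={job_B:*/17}
Op 5: register job_B */18 -> active={job_B:*/18}
  job_B: interval 18, next fire after T=198 is 216
Earliest = 216, winner (lex tiebreak) = job_B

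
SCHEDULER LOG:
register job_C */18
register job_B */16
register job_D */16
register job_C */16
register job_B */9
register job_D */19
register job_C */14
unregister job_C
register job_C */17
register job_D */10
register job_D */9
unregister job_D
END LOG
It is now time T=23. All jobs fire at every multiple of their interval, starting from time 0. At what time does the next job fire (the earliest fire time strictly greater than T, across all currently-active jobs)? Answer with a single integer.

Op 1: register job_C */18 -> active={job_C:*/18}
Op 2: register job_B */16 -> active={job_B:*/16, job_C:*/18}
Op 3: register job_D */16 -> active={job_B:*/16, job_C:*/18, job_D:*/16}
Op 4: register job_C */16 -> active={job_B:*/16, job_C:*/16, job_D:*/16}
Op 5: register job_B */9 -> active={job_B:*/9, job_C:*/16, job_D:*/16}
Op 6: register job_D */19 -> active={job_B:*/9, job_C:*/16, job_D:*/19}
Op 7: register job_C */14 -> active={job_B:*/9, job_C:*/14, job_D:*/19}
Op 8: unregister job_C -> active={job_B:*/9, job_D:*/19}
Op 9: register job_C */17 -> active={job_B:*/9, job_C:*/17, job_D:*/19}
Op 10: register job_D */10 -> active={job_B:*/9, job_C:*/17, job_D:*/10}
Op 11: register job_D */9 -> active={job_B:*/9, job_C:*/17, job_D:*/9}
Op 12: unregister job_D -> active={job_B:*/9, job_C:*/17}
  job_B: interval 9, next fire after T=23 is 27
  job_C: interval 17, next fire after T=23 is 34
Earliest fire time = 27 (job job_B)

Answer: 27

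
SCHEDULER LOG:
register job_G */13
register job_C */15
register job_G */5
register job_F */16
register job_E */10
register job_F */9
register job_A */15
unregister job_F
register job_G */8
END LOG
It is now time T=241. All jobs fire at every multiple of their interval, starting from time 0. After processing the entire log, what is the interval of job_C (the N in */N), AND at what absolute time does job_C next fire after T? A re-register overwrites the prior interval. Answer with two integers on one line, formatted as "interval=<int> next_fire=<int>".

Op 1: register job_G */13 -> active={job_G:*/13}
Op 2: register job_C */15 -> active={job_C:*/15, job_G:*/13}
Op 3: register job_G */5 -> active={job_C:*/15, job_G:*/5}
Op 4: register job_F */16 -> active={job_C:*/15, job_F:*/16, job_G:*/5}
Op 5: register job_E */10 -> active={job_C:*/15, job_E:*/10, job_F:*/16, job_G:*/5}
Op 6: register job_F */9 -> active={job_C:*/15, job_E:*/10, job_F:*/9, job_G:*/5}
Op 7: register job_A */15 -> active={job_A:*/15, job_C:*/15, job_E:*/10, job_F:*/9, job_G:*/5}
Op 8: unregister job_F -> active={job_A:*/15, job_C:*/15, job_E:*/10, job_G:*/5}
Op 9: register job_G */8 -> active={job_A:*/15, job_C:*/15, job_E:*/10, job_G:*/8}
Final interval of job_C = 15
Next fire of job_C after T=241: (241//15+1)*15 = 255

Answer: interval=15 next_fire=255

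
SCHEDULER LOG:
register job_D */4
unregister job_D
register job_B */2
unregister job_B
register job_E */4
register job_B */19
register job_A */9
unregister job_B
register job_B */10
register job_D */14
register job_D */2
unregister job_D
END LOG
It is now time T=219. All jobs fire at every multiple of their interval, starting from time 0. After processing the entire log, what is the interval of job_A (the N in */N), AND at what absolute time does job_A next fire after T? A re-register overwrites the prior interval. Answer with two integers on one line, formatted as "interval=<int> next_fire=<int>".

Op 1: register job_D */4 -> active={job_D:*/4}
Op 2: unregister job_D -> active={}
Op 3: register job_B */2 -> active={job_B:*/2}
Op 4: unregister job_B -> active={}
Op 5: register job_E */4 -> active={job_E:*/4}
Op 6: register job_B */19 -> active={job_B:*/19, job_E:*/4}
Op 7: register job_A */9 -> active={job_A:*/9, job_B:*/19, job_E:*/4}
Op 8: unregister job_B -> active={job_A:*/9, job_E:*/4}
Op 9: register job_B */10 -> active={job_A:*/9, job_B:*/10, job_E:*/4}
Op 10: register job_D */14 -> active={job_A:*/9, job_B:*/10, job_D:*/14, job_E:*/4}
Op 11: register job_D */2 -> active={job_A:*/9, job_B:*/10, job_D:*/2, job_E:*/4}
Op 12: unregister job_D -> active={job_A:*/9, job_B:*/10, job_E:*/4}
Final interval of job_A = 9
Next fire of job_A after T=219: (219//9+1)*9 = 225

Answer: interval=9 next_fire=225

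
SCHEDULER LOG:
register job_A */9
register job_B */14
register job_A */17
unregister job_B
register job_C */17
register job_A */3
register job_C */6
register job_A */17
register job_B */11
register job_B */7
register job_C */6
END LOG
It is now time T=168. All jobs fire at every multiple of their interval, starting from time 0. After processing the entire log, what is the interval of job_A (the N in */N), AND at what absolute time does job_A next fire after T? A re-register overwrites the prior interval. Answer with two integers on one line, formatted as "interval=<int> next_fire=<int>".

Op 1: register job_A */9 -> active={job_A:*/9}
Op 2: register job_B */14 -> active={job_A:*/9, job_B:*/14}
Op 3: register job_A */17 -> active={job_A:*/17, job_B:*/14}
Op 4: unregister job_B -> active={job_A:*/17}
Op 5: register job_C */17 -> active={job_A:*/17, job_C:*/17}
Op 6: register job_A */3 -> active={job_A:*/3, job_C:*/17}
Op 7: register job_C */6 -> active={job_A:*/3, job_C:*/6}
Op 8: register job_A */17 -> active={job_A:*/17, job_C:*/6}
Op 9: register job_B */11 -> active={job_A:*/17, job_B:*/11, job_C:*/6}
Op 10: register job_B */7 -> active={job_A:*/17, job_B:*/7, job_C:*/6}
Op 11: register job_C */6 -> active={job_A:*/17, job_B:*/7, job_C:*/6}
Final interval of job_A = 17
Next fire of job_A after T=168: (168//17+1)*17 = 170

Answer: interval=17 next_fire=170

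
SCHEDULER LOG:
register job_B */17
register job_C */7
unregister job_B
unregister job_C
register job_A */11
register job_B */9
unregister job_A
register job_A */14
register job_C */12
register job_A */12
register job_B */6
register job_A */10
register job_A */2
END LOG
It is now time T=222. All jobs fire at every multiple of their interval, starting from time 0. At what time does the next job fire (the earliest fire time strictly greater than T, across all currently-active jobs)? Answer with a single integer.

Op 1: register job_B */17 -> active={job_B:*/17}
Op 2: register job_C */7 -> active={job_B:*/17, job_C:*/7}
Op 3: unregister job_B -> active={job_C:*/7}
Op 4: unregister job_C -> active={}
Op 5: register job_A */11 -> active={job_A:*/11}
Op 6: register job_B */9 -> active={job_A:*/11, job_B:*/9}
Op 7: unregister job_A -> active={job_B:*/9}
Op 8: register job_A */14 -> active={job_A:*/14, job_B:*/9}
Op 9: register job_C */12 -> active={job_A:*/14, job_B:*/9, job_C:*/12}
Op 10: register job_A */12 -> active={job_A:*/12, job_B:*/9, job_C:*/12}
Op 11: register job_B */6 -> active={job_A:*/12, job_B:*/6, job_C:*/12}
Op 12: register job_A */10 -> active={job_A:*/10, job_B:*/6, job_C:*/12}
Op 13: register job_A */2 -> active={job_A:*/2, job_B:*/6, job_C:*/12}
  job_A: interval 2, next fire after T=222 is 224
  job_B: interval 6, next fire after T=222 is 228
  job_C: interval 12, next fire after T=222 is 228
Earliest fire time = 224 (job job_A)

Answer: 224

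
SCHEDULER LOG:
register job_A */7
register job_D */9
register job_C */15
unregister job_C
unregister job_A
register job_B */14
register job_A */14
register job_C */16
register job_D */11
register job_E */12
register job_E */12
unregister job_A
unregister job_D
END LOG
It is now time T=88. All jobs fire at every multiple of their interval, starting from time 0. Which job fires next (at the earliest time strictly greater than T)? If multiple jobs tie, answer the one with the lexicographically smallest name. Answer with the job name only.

Op 1: register job_A */7 -> active={job_A:*/7}
Op 2: register job_D */9 -> active={job_A:*/7, job_D:*/9}
Op 3: register job_C */15 -> active={job_A:*/7, job_C:*/15, job_D:*/9}
Op 4: unregister job_C -> active={job_A:*/7, job_D:*/9}
Op 5: unregister job_A -> active={job_D:*/9}
Op 6: register job_B */14 -> active={job_B:*/14, job_D:*/9}
Op 7: register job_A */14 -> active={job_A:*/14, job_B:*/14, job_D:*/9}
Op 8: register job_C */16 -> active={job_A:*/14, job_B:*/14, job_C:*/16, job_D:*/9}
Op 9: register job_D */11 -> active={job_A:*/14, job_B:*/14, job_C:*/16, job_D:*/11}
Op 10: register job_E */12 -> active={job_A:*/14, job_B:*/14, job_C:*/16, job_D:*/11, job_E:*/12}
Op 11: register job_E */12 -> active={job_A:*/14, job_B:*/14, job_C:*/16, job_D:*/11, job_E:*/12}
Op 12: unregister job_A -> active={job_B:*/14, job_C:*/16, job_D:*/11, job_E:*/12}
Op 13: unregister job_D -> active={job_B:*/14, job_C:*/16, job_E:*/12}
  job_B: interval 14, next fire after T=88 is 98
  job_C: interval 16, next fire after T=88 is 96
  job_E: interval 12, next fire after T=88 is 96
Earliest = 96, winner (lex tiebreak) = job_C

Answer: job_C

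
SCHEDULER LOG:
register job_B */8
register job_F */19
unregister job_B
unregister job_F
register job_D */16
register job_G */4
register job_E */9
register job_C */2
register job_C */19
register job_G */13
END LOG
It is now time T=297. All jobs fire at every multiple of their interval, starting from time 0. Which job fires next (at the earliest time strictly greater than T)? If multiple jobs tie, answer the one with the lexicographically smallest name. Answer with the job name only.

Op 1: register job_B */8 -> active={job_B:*/8}
Op 2: register job_F */19 -> active={job_B:*/8, job_F:*/19}
Op 3: unregister job_B -> active={job_F:*/19}
Op 4: unregister job_F -> active={}
Op 5: register job_D */16 -> active={job_D:*/16}
Op 6: register job_G */4 -> active={job_D:*/16, job_G:*/4}
Op 7: register job_E */9 -> active={job_D:*/16, job_E:*/9, job_G:*/4}
Op 8: register job_C */2 -> active={job_C:*/2, job_D:*/16, job_E:*/9, job_G:*/4}
Op 9: register job_C */19 -> active={job_C:*/19, job_D:*/16, job_E:*/9, job_G:*/4}
Op 10: register job_G */13 -> active={job_C:*/19, job_D:*/16, job_E:*/9, job_G:*/13}
  job_C: interval 19, next fire after T=297 is 304
  job_D: interval 16, next fire after T=297 is 304
  job_E: interval 9, next fire after T=297 is 306
  job_G: interval 13, next fire after T=297 is 299
Earliest = 299, winner (lex tiebreak) = job_G

Answer: job_G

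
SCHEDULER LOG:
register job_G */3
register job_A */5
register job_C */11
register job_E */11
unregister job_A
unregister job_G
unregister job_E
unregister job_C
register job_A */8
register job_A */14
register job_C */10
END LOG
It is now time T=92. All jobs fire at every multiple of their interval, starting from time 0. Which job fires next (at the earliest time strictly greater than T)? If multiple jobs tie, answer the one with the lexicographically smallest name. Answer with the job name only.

Op 1: register job_G */3 -> active={job_G:*/3}
Op 2: register job_A */5 -> active={job_A:*/5, job_G:*/3}
Op 3: register job_C */11 -> active={job_A:*/5, job_C:*/11, job_G:*/3}
Op 4: register job_E */11 -> active={job_A:*/5, job_C:*/11, job_E:*/11, job_G:*/3}
Op 5: unregister job_A -> active={job_C:*/11, job_E:*/11, job_G:*/3}
Op 6: unregister job_G -> active={job_C:*/11, job_E:*/11}
Op 7: unregister job_E -> active={job_C:*/11}
Op 8: unregister job_C -> active={}
Op 9: register job_A */8 -> active={job_A:*/8}
Op 10: register job_A */14 -> active={job_A:*/14}
Op 11: register job_C */10 -> active={job_A:*/14, job_C:*/10}
  job_A: interval 14, next fire after T=92 is 98
  job_C: interval 10, next fire after T=92 is 100
Earliest = 98, winner (lex tiebreak) = job_A

Answer: job_A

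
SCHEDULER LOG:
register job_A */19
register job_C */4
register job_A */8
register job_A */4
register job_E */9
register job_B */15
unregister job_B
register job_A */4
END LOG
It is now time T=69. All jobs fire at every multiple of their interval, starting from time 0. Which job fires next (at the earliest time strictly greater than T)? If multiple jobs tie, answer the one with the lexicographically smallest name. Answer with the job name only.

Answer: job_A

Derivation:
Op 1: register job_A */19 -> active={job_A:*/19}
Op 2: register job_C */4 -> active={job_A:*/19, job_C:*/4}
Op 3: register job_A */8 -> active={job_A:*/8, job_C:*/4}
Op 4: register job_A */4 -> active={job_A:*/4, job_C:*/4}
Op 5: register job_E */9 -> active={job_A:*/4, job_C:*/4, job_E:*/9}
Op 6: register job_B */15 -> active={job_A:*/4, job_B:*/15, job_C:*/4, job_E:*/9}
Op 7: unregister job_B -> active={job_A:*/4, job_C:*/4, job_E:*/9}
Op 8: register job_A */4 -> active={job_A:*/4, job_C:*/4, job_E:*/9}
  job_A: interval 4, next fire after T=69 is 72
  job_C: interval 4, next fire after T=69 is 72
  job_E: interval 9, next fire after T=69 is 72
Earliest = 72, winner (lex tiebreak) = job_A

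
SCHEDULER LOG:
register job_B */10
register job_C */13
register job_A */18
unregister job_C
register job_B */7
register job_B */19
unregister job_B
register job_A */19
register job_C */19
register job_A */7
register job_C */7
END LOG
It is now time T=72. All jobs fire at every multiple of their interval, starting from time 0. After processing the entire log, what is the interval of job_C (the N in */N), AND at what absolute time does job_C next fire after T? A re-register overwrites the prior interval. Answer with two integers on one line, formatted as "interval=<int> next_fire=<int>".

Op 1: register job_B */10 -> active={job_B:*/10}
Op 2: register job_C */13 -> active={job_B:*/10, job_C:*/13}
Op 3: register job_A */18 -> active={job_A:*/18, job_B:*/10, job_C:*/13}
Op 4: unregister job_C -> active={job_A:*/18, job_B:*/10}
Op 5: register job_B */7 -> active={job_A:*/18, job_B:*/7}
Op 6: register job_B */19 -> active={job_A:*/18, job_B:*/19}
Op 7: unregister job_B -> active={job_A:*/18}
Op 8: register job_A */19 -> active={job_A:*/19}
Op 9: register job_C */19 -> active={job_A:*/19, job_C:*/19}
Op 10: register job_A */7 -> active={job_A:*/7, job_C:*/19}
Op 11: register job_C */7 -> active={job_A:*/7, job_C:*/7}
Final interval of job_C = 7
Next fire of job_C after T=72: (72//7+1)*7 = 77

Answer: interval=7 next_fire=77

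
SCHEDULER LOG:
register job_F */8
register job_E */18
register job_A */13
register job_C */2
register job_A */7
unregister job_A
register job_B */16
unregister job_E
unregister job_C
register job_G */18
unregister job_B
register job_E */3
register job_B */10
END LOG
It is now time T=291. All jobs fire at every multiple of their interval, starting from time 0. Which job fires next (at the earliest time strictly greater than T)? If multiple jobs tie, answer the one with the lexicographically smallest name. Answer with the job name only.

Answer: job_E

Derivation:
Op 1: register job_F */8 -> active={job_F:*/8}
Op 2: register job_E */18 -> active={job_E:*/18, job_F:*/8}
Op 3: register job_A */13 -> active={job_A:*/13, job_E:*/18, job_F:*/8}
Op 4: register job_C */2 -> active={job_A:*/13, job_C:*/2, job_E:*/18, job_F:*/8}
Op 5: register job_A */7 -> active={job_A:*/7, job_C:*/2, job_E:*/18, job_F:*/8}
Op 6: unregister job_A -> active={job_C:*/2, job_E:*/18, job_F:*/8}
Op 7: register job_B */16 -> active={job_B:*/16, job_C:*/2, job_E:*/18, job_F:*/8}
Op 8: unregister job_E -> active={job_B:*/16, job_C:*/2, job_F:*/8}
Op 9: unregister job_C -> active={job_B:*/16, job_F:*/8}
Op 10: register job_G */18 -> active={job_B:*/16, job_F:*/8, job_G:*/18}
Op 11: unregister job_B -> active={job_F:*/8, job_G:*/18}
Op 12: register job_E */3 -> active={job_E:*/3, job_F:*/8, job_G:*/18}
Op 13: register job_B */10 -> active={job_B:*/10, job_E:*/3, job_F:*/8, job_G:*/18}
  job_B: interval 10, next fire after T=291 is 300
  job_E: interval 3, next fire after T=291 is 294
  job_F: interval 8, next fire after T=291 is 296
  job_G: interval 18, next fire after T=291 is 306
Earliest = 294, winner (lex tiebreak) = job_E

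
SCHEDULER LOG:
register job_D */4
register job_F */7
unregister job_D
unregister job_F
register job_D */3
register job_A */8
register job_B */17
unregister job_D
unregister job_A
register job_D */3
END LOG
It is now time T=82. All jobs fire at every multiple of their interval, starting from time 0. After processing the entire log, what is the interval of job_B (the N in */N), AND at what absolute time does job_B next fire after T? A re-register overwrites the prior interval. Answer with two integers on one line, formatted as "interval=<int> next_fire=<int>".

Op 1: register job_D */4 -> active={job_D:*/4}
Op 2: register job_F */7 -> active={job_D:*/4, job_F:*/7}
Op 3: unregister job_D -> active={job_F:*/7}
Op 4: unregister job_F -> active={}
Op 5: register job_D */3 -> active={job_D:*/3}
Op 6: register job_A */8 -> active={job_A:*/8, job_D:*/3}
Op 7: register job_B */17 -> active={job_A:*/8, job_B:*/17, job_D:*/3}
Op 8: unregister job_D -> active={job_A:*/8, job_B:*/17}
Op 9: unregister job_A -> active={job_B:*/17}
Op 10: register job_D */3 -> active={job_B:*/17, job_D:*/3}
Final interval of job_B = 17
Next fire of job_B after T=82: (82//17+1)*17 = 85

Answer: interval=17 next_fire=85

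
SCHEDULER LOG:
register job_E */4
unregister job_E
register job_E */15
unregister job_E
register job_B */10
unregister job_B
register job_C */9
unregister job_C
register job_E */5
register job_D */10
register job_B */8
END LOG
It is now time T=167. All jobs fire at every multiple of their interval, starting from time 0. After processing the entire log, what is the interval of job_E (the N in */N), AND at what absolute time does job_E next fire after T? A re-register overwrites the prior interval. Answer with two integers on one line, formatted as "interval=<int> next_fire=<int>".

Answer: interval=5 next_fire=170

Derivation:
Op 1: register job_E */4 -> active={job_E:*/4}
Op 2: unregister job_E -> active={}
Op 3: register job_E */15 -> active={job_E:*/15}
Op 4: unregister job_E -> active={}
Op 5: register job_B */10 -> active={job_B:*/10}
Op 6: unregister job_B -> active={}
Op 7: register job_C */9 -> active={job_C:*/9}
Op 8: unregister job_C -> active={}
Op 9: register job_E */5 -> active={job_E:*/5}
Op 10: register job_D */10 -> active={job_D:*/10, job_E:*/5}
Op 11: register job_B */8 -> active={job_B:*/8, job_D:*/10, job_E:*/5}
Final interval of job_E = 5
Next fire of job_E after T=167: (167//5+1)*5 = 170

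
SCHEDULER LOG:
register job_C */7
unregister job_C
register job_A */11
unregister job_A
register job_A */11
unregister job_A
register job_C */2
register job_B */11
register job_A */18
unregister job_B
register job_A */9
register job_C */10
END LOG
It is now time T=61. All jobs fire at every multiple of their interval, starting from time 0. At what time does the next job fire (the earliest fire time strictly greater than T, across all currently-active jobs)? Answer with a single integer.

Op 1: register job_C */7 -> active={job_C:*/7}
Op 2: unregister job_C -> active={}
Op 3: register job_A */11 -> active={job_A:*/11}
Op 4: unregister job_A -> active={}
Op 5: register job_A */11 -> active={job_A:*/11}
Op 6: unregister job_A -> active={}
Op 7: register job_C */2 -> active={job_C:*/2}
Op 8: register job_B */11 -> active={job_B:*/11, job_C:*/2}
Op 9: register job_A */18 -> active={job_A:*/18, job_B:*/11, job_C:*/2}
Op 10: unregister job_B -> active={job_A:*/18, job_C:*/2}
Op 11: register job_A */9 -> active={job_A:*/9, job_C:*/2}
Op 12: register job_C */10 -> active={job_A:*/9, job_C:*/10}
  job_A: interval 9, next fire after T=61 is 63
  job_C: interval 10, next fire after T=61 is 70
Earliest fire time = 63 (job job_A)

Answer: 63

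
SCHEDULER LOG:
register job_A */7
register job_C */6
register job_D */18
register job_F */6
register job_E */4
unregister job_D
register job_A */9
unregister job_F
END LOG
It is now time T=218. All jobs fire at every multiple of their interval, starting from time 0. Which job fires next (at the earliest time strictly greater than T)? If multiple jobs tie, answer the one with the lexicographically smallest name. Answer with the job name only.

Op 1: register job_A */7 -> active={job_A:*/7}
Op 2: register job_C */6 -> active={job_A:*/7, job_C:*/6}
Op 3: register job_D */18 -> active={job_A:*/7, job_C:*/6, job_D:*/18}
Op 4: register job_F */6 -> active={job_A:*/7, job_C:*/6, job_D:*/18, job_F:*/6}
Op 5: register job_E */4 -> active={job_A:*/7, job_C:*/6, job_D:*/18, job_E:*/4, job_F:*/6}
Op 6: unregister job_D -> active={job_A:*/7, job_C:*/6, job_E:*/4, job_F:*/6}
Op 7: register job_A */9 -> active={job_A:*/9, job_C:*/6, job_E:*/4, job_F:*/6}
Op 8: unregister job_F -> active={job_A:*/9, job_C:*/6, job_E:*/4}
  job_A: interval 9, next fire after T=218 is 225
  job_C: interval 6, next fire after T=218 is 222
  job_E: interval 4, next fire after T=218 is 220
Earliest = 220, winner (lex tiebreak) = job_E

Answer: job_E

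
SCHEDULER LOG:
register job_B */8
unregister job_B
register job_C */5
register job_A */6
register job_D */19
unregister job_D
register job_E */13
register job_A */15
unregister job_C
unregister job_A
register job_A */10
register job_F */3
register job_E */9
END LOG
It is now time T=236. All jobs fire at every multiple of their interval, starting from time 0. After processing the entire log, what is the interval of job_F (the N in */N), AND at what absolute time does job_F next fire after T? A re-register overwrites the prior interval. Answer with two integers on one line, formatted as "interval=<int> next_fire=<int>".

Answer: interval=3 next_fire=237

Derivation:
Op 1: register job_B */8 -> active={job_B:*/8}
Op 2: unregister job_B -> active={}
Op 3: register job_C */5 -> active={job_C:*/5}
Op 4: register job_A */6 -> active={job_A:*/6, job_C:*/5}
Op 5: register job_D */19 -> active={job_A:*/6, job_C:*/5, job_D:*/19}
Op 6: unregister job_D -> active={job_A:*/6, job_C:*/5}
Op 7: register job_E */13 -> active={job_A:*/6, job_C:*/5, job_E:*/13}
Op 8: register job_A */15 -> active={job_A:*/15, job_C:*/5, job_E:*/13}
Op 9: unregister job_C -> active={job_A:*/15, job_E:*/13}
Op 10: unregister job_A -> active={job_E:*/13}
Op 11: register job_A */10 -> active={job_A:*/10, job_E:*/13}
Op 12: register job_F */3 -> active={job_A:*/10, job_E:*/13, job_F:*/3}
Op 13: register job_E */9 -> active={job_A:*/10, job_E:*/9, job_F:*/3}
Final interval of job_F = 3
Next fire of job_F after T=236: (236//3+1)*3 = 237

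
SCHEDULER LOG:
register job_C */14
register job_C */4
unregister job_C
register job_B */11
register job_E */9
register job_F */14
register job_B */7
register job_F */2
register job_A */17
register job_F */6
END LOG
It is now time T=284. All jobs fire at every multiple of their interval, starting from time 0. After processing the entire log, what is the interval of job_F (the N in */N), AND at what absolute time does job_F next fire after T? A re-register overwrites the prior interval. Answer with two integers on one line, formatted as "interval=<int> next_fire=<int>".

Op 1: register job_C */14 -> active={job_C:*/14}
Op 2: register job_C */4 -> active={job_C:*/4}
Op 3: unregister job_C -> active={}
Op 4: register job_B */11 -> active={job_B:*/11}
Op 5: register job_E */9 -> active={job_B:*/11, job_E:*/9}
Op 6: register job_F */14 -> active={job_B:*/11, job_E:*/9, job_F:*/14}
Op 7: register job_B */7 -> active={job_B:*/7, job_E:*/9, job_F:*/14}
Op 8: register job_F */2 -> active={job_B:*/7, job_E:*/9, job_F:*/2}
Op 9: register job_A */17 -> active={job_A:*/17, job_B:*/7, job_E:*/9, job_F:*/2}
Op 10: register job_F */6 -> active={job_A:*/17, job_B:*/7, job_E:*/9, job_F:*/6}
Final interval of job_F = 6
Next fire of job_F after T=284: (284//6+1)*6 = 288

Answer: interval=6 next_fire=288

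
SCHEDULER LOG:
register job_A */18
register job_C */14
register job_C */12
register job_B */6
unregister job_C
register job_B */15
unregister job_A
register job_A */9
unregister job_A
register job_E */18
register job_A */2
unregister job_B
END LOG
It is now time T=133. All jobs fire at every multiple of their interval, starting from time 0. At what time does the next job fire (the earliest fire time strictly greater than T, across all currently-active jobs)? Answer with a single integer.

Answer: 134

Derivation:
Op 1: register job_A */18 -> active={job_A:*/18}
Op 2: register job_C */14 -> active={job_A:*/18, job_C:*/14}
Op 3: register job_C */12 -> active={job_A:*/18, job_C:*/12}
Op 4: register job_B */6 -> active={job_A:*/18, job_B:*/6, job_C:*/12}
Op 5: unregister job_C -> active={job_A:*/18, job_B:*/6}
Op 6: register job_B */15 -> active={job_A:*/18, job_B:*/15}
Op 7: unregister job_A -> active={job_B:*/15}
Op 8: register job_A */9 -> active={job_A:*/9, job_B:*/15}
Op 9: unregister job_A -> active={job_B:*/15}
Op 10: register job_E */18 -> active={job_B:*/15, job_E:*/18}
Op 11: register job_A */2 -> active={job_A:*/2, job_B:*/15, job_E:*/18}
Op 12: unregister job_B -> active={job_A:*/2, job_E:*/18}
  job_A: interval 2, next fire after T=133 is 134
  job_E: interval 18, next fire after T=133 is 144
Earliest fire time = 134 (job job_A)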